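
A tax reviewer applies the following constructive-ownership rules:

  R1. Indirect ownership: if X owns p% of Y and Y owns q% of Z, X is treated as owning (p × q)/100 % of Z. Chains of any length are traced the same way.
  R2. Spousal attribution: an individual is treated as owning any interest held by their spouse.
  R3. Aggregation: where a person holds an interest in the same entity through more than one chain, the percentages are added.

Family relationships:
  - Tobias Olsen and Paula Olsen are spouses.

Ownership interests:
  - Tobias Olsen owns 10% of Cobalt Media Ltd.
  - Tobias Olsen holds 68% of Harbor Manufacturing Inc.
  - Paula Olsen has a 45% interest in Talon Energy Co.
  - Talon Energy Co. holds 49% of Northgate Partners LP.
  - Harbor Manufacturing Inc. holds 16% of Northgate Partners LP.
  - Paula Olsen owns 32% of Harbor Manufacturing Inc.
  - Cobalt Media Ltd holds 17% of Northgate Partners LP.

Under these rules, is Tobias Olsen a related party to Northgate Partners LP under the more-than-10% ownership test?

Yes

By spousal attribution (R2), Tobias Olsen is treated as also owning Paula Olsen's interest in Harbor Manufacturing Inc, giving 68% + 32% = 100%.
By spousal attribution (R2), Tobias Olsen is treated as owning Paula Olsen's 45% interest in Talon Energy Co.
Chain via Cobalt Media Ltd (R1): 10% × 17% = 1.7% of Northgate Partners LP.
Chain via Harbor Manufacturing Inc. (R1): 100% × 16% = 16% of Northgate Partners LP.
Chain via Talon Energy Co. (R1): 45% × 49% = 22.05% of Northgate Partners LP.
Aggregating (R3): 1.7% + 16% + 22.05% = 39.75%.
39.75% exceeds the 10% threshold, so Tobias is a related party to Northgate Partners LP.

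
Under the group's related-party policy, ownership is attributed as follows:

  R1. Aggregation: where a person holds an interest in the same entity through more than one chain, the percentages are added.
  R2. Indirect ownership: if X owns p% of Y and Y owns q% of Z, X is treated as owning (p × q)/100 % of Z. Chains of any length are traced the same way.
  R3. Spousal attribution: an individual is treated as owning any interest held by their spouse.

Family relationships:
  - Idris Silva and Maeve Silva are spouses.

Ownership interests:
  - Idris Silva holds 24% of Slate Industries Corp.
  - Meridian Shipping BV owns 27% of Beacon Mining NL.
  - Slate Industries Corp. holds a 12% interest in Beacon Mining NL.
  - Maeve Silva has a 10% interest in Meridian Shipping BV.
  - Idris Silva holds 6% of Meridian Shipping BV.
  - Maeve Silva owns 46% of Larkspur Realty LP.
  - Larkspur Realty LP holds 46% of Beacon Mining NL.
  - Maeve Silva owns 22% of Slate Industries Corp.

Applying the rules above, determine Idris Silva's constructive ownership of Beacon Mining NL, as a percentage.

By spousal attribution (R3), Idris Silva is treated as also owning Maeve Silva's interest in Slate Industries Corp, giving 24% + 22% = 46%.
By spousal attribution (R3), Idris Silva is treated as also owning Maeve Silva's interest in Meridian Shipping BV, giving 6% + 10% = 16%.
By spousal attribution (R3), Idris Silva is treated as owning Maeve Silva's 46% interest in Larkspur Realty LP.
Chain via Slate Industries Corp. (R2): 46% × 12% = 5.52% of Beacon Mining NL.
Chain via Meridian Shipping BV (R2): 16% × 27% = 4.32% of Beacon Mining NL.
Chain via Larkspur Realty LP (R2): 46% × 46% = 21.16% of Beacon Mining NL.
Aggregating (R1): 5.52% + 4.32% + 21.16% = 31%.

31%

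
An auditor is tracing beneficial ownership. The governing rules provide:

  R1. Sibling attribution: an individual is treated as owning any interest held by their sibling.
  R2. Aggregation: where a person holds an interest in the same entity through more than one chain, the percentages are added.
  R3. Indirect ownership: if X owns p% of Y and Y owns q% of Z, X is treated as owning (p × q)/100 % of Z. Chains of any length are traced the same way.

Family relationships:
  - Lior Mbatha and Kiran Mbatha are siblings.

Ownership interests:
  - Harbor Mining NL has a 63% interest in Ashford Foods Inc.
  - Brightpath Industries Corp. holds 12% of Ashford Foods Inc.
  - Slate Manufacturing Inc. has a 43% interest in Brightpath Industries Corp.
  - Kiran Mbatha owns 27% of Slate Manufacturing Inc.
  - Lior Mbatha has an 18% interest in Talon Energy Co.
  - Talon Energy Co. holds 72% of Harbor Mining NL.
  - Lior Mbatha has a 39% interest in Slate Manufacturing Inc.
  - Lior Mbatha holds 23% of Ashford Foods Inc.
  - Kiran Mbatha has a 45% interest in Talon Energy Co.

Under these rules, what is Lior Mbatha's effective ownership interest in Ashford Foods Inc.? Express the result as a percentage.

54.9824%

By sibling attribution (R1), Lior Mbatha is treated as also owning Kiran Mbatha's interest in Talon Energy Co, giving 18% + 45% = 63%.
By sibling attribution (R1), Lior Mbatha is treated as also owning Kiran Mbatha's interest in Slate Manufacturing Inc, giving 39% + 27% = 66%.
Chain via Talon Energy Co. → Harbor Mining NL (R3): 63% × 72% × 63% = 28.5768% of Ashford Foods Inc.
Chain via Slate Manufacturing Inc. → Brightpath Industries Corp. (R3): 66% × 43% × 12% = 3.4056% of Ashford Foods Inc.
Direct interest in Ashford Foods Inc: 23%.
Aggregating (R2): 28.5768% + 3.4056% + 23% = 54.9824%.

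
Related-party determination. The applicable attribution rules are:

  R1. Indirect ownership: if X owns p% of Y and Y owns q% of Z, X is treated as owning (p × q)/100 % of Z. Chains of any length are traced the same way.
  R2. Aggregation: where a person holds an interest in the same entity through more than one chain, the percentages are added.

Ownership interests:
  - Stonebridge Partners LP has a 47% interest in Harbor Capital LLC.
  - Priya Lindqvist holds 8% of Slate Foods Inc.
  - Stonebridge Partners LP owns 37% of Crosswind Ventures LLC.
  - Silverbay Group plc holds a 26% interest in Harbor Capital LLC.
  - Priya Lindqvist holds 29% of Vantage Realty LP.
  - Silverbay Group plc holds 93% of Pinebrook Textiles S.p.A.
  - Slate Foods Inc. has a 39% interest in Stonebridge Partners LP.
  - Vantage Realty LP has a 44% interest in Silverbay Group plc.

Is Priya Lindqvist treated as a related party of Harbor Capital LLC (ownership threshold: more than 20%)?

Chain via Slate Foods Inc. → Stonebridge Partners LP (R1): 8% × 39% × 47% = 1.4664% of Harbor Capital LLC.
Chain via Vantage Realty LP → Silverbay Group plc (R1): 29% × 44% × 26% = 3.3176% of Harbor Capital LLC.
Aggregating (R2): 1.4664% + 3.3176% = 4.784%.
4.784% does not exceed the 20% threshold, so Priya is not a related party to Harbor Capital LLC.

No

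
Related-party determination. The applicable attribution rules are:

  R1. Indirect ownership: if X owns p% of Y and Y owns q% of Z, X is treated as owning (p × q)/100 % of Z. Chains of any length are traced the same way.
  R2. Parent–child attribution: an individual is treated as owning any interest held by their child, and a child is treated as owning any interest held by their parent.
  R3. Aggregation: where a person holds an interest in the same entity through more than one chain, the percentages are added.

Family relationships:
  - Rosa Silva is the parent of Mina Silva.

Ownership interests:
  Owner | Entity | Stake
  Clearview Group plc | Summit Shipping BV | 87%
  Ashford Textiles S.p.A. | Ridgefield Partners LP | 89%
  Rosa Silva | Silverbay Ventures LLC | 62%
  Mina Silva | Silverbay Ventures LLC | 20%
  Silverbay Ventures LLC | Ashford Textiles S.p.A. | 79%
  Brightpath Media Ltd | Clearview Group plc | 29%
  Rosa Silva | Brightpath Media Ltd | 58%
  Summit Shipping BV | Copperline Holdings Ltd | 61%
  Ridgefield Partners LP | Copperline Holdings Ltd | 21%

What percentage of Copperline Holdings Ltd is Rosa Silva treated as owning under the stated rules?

By parent–child attribution (R2), Rosa Silva is treated as also owning Mina Silva's interest in Silverbay Ventures LLC, giving 62% + 20% = 82%.
Chain via Silverbay Ventures LLC → Ashford Textiles S.p.A. → Ridgefield Partners LP (R1): 82% × 79% × 89% × 21% = 12.107382% of Copperline Holdings Ltd.
Chain via Brightpath Media Ltd → Clearview Group plc → Summit Shipping BV (R1): 58% × 29% × 87% × 61% = 8.926374% of Copperline Holdings Ltd.
Aggregating (R3): 12.107382% + 8.926374% = 21.033756%.

21.033756%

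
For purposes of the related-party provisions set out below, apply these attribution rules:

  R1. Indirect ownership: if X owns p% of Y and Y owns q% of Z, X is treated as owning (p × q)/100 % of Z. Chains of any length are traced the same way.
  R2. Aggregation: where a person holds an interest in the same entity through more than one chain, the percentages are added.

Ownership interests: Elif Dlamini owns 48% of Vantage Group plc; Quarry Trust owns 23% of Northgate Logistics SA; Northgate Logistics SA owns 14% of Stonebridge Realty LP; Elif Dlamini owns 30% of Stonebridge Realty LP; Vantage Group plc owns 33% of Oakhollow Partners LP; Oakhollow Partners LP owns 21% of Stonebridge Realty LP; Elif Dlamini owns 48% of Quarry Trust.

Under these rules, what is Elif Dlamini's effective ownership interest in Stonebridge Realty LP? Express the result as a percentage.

34.872%

Chain via Quarry Trust → Northgate Logistics SA (R1): 48% × 23% × 14% = 1.5456% of Stonebridge Realty LP.
Chain via Vantage Group plc → Oakhollow Partners LP (R1): 48% × 33% × 21% = 3.3264% of Stonebridge Realty LP.
Direct interest in Stonebridge Realty LP: 30%.
Aggregating (R2): 1.5456% + 3.3264% + 30% = 34.872%.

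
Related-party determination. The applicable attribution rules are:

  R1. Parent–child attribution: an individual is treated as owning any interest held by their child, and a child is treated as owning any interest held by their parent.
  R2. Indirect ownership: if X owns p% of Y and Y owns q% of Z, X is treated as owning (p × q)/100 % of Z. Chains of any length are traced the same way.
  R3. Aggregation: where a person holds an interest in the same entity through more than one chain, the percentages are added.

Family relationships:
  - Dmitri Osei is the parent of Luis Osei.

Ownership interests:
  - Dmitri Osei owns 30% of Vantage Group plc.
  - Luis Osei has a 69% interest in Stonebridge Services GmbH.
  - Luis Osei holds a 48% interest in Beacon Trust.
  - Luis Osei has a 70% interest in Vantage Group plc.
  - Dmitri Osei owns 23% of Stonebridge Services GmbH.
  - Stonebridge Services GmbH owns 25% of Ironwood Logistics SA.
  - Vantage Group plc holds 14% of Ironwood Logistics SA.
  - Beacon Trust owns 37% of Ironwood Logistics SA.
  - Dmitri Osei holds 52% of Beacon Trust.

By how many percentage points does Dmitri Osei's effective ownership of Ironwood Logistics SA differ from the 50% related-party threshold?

24

By parent–child attribution (R1), Dmitri Osei is treated as also owning Luis Osei's interest in Stonebridge Services GmbH, giving 23% + 69% = 92%.
By parent–child attribution (R1), Dmitri Osei is treated as also owning Luis Osei's interest in Vantage Group plc, giving 30% + 70% = 100%.
By parent–child attribution (R1), Dmitri Osei is treated as also owning Luis Osei's interest in Beacon Trust, giving 52% + 48% = 100%.
Chain via Stonebridge Services GmbH (R2): 92% × 25% = 23% of Ironwood Logistics SA.
Chain via Vantage Group plc (R2): 100% × 14% = 14% of Ironwood Logistics SA.
Chain via Beacon Trust (R2): 100% × 37% = 37% of Ironwood Logistics SA.
Aggregating (R3): 23% + 14% + 37% = 74%.
74% exceeds the 50% threshold by 24 percentage points.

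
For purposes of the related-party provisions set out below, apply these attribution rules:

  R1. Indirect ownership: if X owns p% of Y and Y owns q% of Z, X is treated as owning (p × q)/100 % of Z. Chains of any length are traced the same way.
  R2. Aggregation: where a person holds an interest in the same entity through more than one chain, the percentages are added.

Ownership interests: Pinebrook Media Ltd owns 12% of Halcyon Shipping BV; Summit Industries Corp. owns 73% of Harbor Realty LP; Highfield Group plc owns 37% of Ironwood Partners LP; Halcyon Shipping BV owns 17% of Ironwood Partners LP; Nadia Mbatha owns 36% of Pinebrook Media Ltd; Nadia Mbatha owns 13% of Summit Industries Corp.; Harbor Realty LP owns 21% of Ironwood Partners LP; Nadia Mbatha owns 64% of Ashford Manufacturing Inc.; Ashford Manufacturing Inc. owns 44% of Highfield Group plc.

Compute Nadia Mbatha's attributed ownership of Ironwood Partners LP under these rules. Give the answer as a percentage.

Chain via Pinebrook Media Ltd → Halcyon Shipping BV (R1): 36% × 12% × 17% = 0.7344% of Ironwood Partners LP.
Chain via Ashford Manufacturing Inc. → Highfield Group plc (R1): 64% × 44% × 37% = 10.4192% of Ironwood Partners LP.
Chain via Summit Industries Corp. → Harbor Realty LP (R1): 13% × 73% × 21% = 1.9929% of Ironwood Partners LP.
Aggregating (R2): 0.7344% + 10.4192% + 1.9929% = 13.1465%.

13.1465%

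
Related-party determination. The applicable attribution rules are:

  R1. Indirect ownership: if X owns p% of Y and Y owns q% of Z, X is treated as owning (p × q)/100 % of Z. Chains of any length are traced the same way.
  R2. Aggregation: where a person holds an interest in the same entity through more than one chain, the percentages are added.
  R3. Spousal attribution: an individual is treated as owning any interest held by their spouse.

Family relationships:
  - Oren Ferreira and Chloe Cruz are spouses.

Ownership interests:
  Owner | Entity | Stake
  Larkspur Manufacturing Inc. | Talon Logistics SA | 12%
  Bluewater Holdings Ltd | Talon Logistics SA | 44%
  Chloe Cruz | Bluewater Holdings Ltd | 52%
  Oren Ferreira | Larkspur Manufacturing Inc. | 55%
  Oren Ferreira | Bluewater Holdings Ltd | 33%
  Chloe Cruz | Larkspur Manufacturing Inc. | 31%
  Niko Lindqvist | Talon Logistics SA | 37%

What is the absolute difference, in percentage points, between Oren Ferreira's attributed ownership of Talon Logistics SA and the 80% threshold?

32.28

By spousal attribution (R3), Oren Ferreira is treated as also owning Chloe Cruz's interest in Bluewater Holdings Ltd, giving 33% + 52% = 85%.
By spousal attribution (R3), Oren Ferreira is treated as also owning Chloe Cruz's interest in Larkspur Manufacturing Inc, giving 55% + 31% = 86%.
Chain via Bluewater Holdings Ltd (R1): 85% × 44% = 37.4% of Talon Logistics SA.
Chain via Larkspur Manufacturing Inc. (R1): 86% × 12% = 10.32% of Talon Logistics SA.
Aggregating (R2): 37.4% + 10.32% = 47.72%.
47.72% falls short of the 80% threshold by 32.28 percentage points.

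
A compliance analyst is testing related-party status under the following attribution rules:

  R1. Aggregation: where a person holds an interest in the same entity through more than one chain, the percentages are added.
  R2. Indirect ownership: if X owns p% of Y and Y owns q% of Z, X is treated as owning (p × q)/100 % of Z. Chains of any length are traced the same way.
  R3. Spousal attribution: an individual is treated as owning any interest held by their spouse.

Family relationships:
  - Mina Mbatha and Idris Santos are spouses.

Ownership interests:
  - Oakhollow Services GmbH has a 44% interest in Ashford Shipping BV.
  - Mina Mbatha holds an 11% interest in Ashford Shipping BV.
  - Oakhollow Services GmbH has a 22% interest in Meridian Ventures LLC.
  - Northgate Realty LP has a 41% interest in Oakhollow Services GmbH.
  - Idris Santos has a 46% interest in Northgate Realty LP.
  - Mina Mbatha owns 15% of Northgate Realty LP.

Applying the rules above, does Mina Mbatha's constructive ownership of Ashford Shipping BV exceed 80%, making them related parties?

By spousal attribution (R3), Mina Mbatha is treated as also owning Idris Santos's interest in Northgate Realty LP, giving 15% + 46% = 61%.
Chain via Northgate Realty LP → Oakhollow Services GmbH (R2): 61% × 41% × 44% = 11.0044% of Ashford Shipping BV.
Direct interest in Ashford Shipping BV: 11%.
Aggregating (R1): 11.0044% + 11% = 22.0044%.
22.0044% does not exceed the 80% threshold, so Mina is not a related party to Ashford Shipping BV.

No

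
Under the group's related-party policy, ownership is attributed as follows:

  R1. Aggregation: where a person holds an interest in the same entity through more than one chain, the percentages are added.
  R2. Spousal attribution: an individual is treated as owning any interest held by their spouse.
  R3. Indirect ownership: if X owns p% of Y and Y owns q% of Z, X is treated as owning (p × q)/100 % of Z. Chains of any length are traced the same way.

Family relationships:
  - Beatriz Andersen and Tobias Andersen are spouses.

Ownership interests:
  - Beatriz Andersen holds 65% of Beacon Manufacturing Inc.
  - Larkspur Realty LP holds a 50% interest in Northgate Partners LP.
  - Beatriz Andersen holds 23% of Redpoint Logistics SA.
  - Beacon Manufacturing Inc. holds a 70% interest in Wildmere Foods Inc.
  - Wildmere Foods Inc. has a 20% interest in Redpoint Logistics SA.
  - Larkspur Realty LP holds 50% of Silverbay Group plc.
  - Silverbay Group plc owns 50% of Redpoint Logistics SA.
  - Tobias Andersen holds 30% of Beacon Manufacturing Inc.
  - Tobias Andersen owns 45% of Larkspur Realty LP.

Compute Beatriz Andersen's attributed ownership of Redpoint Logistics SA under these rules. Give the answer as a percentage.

By spousal attribution (R2), Beatriz Andersen is treated as also owning Tobias Andersen's interest in Beacon Manufacturing Inc, giving 65% + 30% = 95%.
By spousal attribution (R2), Beatriz Andersen is treated as owning Tobias Andersen's 45% interest in Larkspur Realty LP.
Chain via Beacon Manufacturing Inc. → Wildmere Foods Inc. (R3): 95% × 70% × 20% = 13.3% of Redpoint Logistics SA.
Direct interest in Redpoint Logistics SA: 23%.
Chain via Larkspur Realty LP → Silverbay Group plc (R3): 45% × 50% × 50% = 11.25% of Redpoint Logistics SA.
Aggregating (R1): 13.3% + 23% + 11.25% = 47.55%.

47.55%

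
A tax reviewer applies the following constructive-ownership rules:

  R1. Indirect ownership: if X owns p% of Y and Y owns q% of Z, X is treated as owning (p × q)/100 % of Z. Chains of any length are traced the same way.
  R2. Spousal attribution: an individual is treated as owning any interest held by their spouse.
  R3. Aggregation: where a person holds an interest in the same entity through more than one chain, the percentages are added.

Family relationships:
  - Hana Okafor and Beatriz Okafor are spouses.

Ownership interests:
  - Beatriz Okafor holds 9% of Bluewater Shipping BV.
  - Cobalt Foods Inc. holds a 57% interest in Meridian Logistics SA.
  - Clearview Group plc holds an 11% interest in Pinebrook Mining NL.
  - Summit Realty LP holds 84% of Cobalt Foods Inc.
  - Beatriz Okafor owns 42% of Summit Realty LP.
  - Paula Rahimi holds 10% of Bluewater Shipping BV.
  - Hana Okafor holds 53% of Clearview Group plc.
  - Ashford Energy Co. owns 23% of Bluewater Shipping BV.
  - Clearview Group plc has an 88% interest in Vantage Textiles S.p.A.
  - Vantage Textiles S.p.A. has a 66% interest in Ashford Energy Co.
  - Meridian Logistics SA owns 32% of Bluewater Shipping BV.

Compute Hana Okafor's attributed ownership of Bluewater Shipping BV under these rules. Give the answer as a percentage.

22.515024%

By spousal attribution (R2), Hana Okafor is treated as owning Beatriz Okafor's 42% interest in Summit Realty LP.
By spousal attribution (R2), Hana Okafor is treated as owning Beatriz Okafor's 9% interest in Bluewater Shipping BV.
Chain via Clearview Group plc → Vantage Textiles S.p.A. → Ashford Energy Co. (R1): 53% × 88% × 66% × 23% = 7.079952% of Bluewater Shipping BV.
Chain via Summit Realty LP → Cobalt Foods Inc. → Meridian Logistics SA (R1): 42% × 84% × 57% × 32% = 6.435072% of Bluewater Shipping BV.
Direct interest in Bluewater Shipping BV: 9%.
Aggregating (R3): 7.079952% + 6.435072% + 9% = 22.515024%.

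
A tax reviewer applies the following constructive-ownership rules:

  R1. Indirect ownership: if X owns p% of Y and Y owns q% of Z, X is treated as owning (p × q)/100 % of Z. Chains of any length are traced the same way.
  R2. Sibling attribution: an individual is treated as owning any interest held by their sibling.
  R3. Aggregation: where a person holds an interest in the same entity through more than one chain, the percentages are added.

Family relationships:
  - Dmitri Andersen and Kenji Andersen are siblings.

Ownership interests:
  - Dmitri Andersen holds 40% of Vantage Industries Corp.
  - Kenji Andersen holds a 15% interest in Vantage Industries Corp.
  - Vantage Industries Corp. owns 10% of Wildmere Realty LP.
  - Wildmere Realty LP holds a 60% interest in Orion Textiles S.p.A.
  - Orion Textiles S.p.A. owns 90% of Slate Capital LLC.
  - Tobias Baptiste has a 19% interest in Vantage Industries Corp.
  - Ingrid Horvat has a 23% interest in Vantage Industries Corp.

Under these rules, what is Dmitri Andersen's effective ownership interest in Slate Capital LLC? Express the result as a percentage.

2.97%

By sibling attribution (R2), Dmitri Andersen is treated as also owning Kenji Andersen's interest in Vantage Industries Corp, giving 40% + 15% = 55%.
Chain via Vantage Industries Corp. → Wildmere Realty LP → Orion Textiles S.p.A. (R1): 55% × 10% × 60% × 90% = 2.97% of Slate Capital LLC.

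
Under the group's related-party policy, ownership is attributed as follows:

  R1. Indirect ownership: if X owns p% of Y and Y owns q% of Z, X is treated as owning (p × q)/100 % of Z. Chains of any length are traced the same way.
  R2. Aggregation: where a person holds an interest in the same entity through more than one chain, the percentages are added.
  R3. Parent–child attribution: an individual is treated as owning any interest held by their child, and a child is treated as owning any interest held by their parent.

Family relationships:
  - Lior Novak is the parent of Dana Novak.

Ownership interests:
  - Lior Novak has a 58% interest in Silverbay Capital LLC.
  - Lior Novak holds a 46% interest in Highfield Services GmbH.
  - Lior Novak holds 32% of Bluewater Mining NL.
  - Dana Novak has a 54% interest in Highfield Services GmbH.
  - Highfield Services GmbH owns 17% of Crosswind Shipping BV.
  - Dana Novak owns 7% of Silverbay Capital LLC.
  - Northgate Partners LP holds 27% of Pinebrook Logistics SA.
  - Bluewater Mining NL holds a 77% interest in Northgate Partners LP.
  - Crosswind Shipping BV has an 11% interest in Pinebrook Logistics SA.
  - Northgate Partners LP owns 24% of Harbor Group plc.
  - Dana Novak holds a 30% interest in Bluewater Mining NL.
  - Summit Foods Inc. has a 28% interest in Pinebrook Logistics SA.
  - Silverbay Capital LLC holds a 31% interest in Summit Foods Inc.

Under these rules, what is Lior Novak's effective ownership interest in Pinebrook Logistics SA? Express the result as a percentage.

By parent–child attribution (R3), Lior Novak is treated as also owning Dana Novak's interest in Highfield Services GmbH, giving 46% + 54% = 100%.
By parent–child attribution (R3), Lior Novak is treated as also owning Dana Novak's interest in Bluewater Mining NL, giving 32% + 30% = 62%.
By parent–child attribution (R3), Lior Novak is treated as also owning Dana Novak's interest in Silverbay Capital LLC, giving 58% + 7% = 65%.
Chain via Highfield Services GmbH → Crosswind Shipping BV (R1): 100% × 17% × 11% = 1.87% of Pinebrook Logistics SA.
Chain via Bluewater Mining NL → Northgate Partners LP (R1): 62% × 77% × 27% = 12.8898% of Pinebrook Logistics SA.
Chain via Silverbay Capital LLC → Summit Foods Inc. (R1): 65% × 31% × 28% = 5.642% of Pinebrook Logistics SA.
Aggregating (R2): 1.87% + 12.8898% + 5.642% = 20.4018%.

20.4018%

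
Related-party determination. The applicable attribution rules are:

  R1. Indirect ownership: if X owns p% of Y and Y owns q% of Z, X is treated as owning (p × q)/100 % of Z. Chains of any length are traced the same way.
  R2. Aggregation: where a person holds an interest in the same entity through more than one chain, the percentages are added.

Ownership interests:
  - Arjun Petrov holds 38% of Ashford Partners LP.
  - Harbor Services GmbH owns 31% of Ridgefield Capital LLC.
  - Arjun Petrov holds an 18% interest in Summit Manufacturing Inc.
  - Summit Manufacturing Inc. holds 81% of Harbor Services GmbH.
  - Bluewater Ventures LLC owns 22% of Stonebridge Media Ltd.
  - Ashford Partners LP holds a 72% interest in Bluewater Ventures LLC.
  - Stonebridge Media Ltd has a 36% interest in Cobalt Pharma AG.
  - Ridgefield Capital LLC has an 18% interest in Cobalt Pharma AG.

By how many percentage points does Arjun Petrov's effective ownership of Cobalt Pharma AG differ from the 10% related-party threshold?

Chain via Summit Manufacturing Inc. → Harbor Services GmbH → Ridgefield Capital LLC (R1): 18% × 81% × 31% × 18% = 0.813564% of Cobalt Pharma AG.
Chain via Ashford Partners LP → Bluewater Ventures LLC → Stonebridge Media Ltd (R1): 38% × 72% × 22% × 36% = 2.166912% of Cobalt Pharma AG.
Aggregating (R2): 0.813564% + 2.166912% = 2.980476%.
2.980476% falls short of the 10% threshold by 7.019524 percentage points.

7.019524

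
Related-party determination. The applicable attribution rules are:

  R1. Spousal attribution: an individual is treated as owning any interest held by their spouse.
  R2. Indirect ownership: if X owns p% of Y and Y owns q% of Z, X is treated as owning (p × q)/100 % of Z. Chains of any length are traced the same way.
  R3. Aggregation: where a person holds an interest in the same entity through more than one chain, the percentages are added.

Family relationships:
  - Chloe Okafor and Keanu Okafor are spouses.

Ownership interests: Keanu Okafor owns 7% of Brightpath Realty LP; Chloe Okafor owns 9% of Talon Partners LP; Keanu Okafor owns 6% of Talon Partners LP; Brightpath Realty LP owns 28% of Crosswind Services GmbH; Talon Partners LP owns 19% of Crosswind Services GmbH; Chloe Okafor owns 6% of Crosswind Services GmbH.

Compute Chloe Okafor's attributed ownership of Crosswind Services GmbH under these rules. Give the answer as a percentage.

By spousal attribution (R1), Chloe Okafor is treated as also owning Keanu Okafor's interest in Talon Partners LP, giving 9% + 6% = 15%.
By spousal attribution (R1), Chloe Okafor is treated as owning Keanu Okafor's 7% interest in Brightpath Realty LP.
Chain via Talon Partners LP (R2): 15% × 19% = 2.85% of Crosswind Services GmbH.
Direct interest in Crosswind Services GmbH: 6%.
Chain via Brightpath Realty LP (R2): 7% × 28% = 1.96% of Crosswind Services GmbH.
Aggregating (R3): 2.85% + 6% + 1.96% = 10.81%.

10.81%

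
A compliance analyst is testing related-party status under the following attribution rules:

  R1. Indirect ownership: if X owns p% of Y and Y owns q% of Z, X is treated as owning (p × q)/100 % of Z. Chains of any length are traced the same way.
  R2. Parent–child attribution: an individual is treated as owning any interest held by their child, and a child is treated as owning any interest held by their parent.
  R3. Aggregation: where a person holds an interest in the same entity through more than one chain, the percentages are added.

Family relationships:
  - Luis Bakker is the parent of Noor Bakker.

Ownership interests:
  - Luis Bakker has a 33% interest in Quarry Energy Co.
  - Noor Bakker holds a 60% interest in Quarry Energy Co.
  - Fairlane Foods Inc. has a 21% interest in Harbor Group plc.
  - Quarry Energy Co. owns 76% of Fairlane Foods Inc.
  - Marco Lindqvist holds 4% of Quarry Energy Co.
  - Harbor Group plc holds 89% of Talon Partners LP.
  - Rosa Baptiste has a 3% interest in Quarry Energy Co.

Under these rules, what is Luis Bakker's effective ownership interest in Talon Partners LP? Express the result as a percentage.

13.210092%

By parent–child attribution (R2), Luis Bakker is treated as also owning Noor Bakker's interest in Quarry Energy Co, giving 33% + 60% = 93%.
Chain via Quarry Energy Co. → Fairlane Foods Inc. → Harbor Group plc (R1): 93% × 76% × 21% × 89% = 13.210092% of Talon Partners LP.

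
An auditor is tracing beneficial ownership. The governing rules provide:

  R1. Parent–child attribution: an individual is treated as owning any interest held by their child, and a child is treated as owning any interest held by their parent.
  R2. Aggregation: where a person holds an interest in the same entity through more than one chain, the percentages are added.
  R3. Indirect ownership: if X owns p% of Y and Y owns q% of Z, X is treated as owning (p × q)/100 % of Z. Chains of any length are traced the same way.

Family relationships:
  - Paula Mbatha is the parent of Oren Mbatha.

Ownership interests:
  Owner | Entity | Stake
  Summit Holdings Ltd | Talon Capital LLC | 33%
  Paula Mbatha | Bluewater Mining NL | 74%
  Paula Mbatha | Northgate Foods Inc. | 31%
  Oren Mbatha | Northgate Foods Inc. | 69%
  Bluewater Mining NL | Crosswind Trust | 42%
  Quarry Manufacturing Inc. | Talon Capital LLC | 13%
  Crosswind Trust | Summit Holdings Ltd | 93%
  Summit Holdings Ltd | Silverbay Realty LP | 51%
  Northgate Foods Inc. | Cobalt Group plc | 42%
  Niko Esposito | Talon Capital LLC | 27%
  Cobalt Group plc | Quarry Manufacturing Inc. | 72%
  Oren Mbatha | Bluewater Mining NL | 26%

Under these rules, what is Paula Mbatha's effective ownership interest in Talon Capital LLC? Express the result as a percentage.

By parent–child attribution (R1), Paula Mbatha is treated as also owning Oren Mbatha's interest in Bluewater Mining NL, giving 74% + 26% = 100%.
By parent–child attribution (R1), Paula Mbatha is treated as also owning Oren Mbatha's interest in Northgate Foods Inc, giving 31% + 69% = 100%.
Chain via Bluewater Mining NL → Crosswind Trust → Summit Holdings Ltd (R3): 100% × 42% × 93% × 33% = 12.8898% of Talon Capital LLC.
Chain via Northgate Foods Inc. → Cobalt Group plc → Quarry Manufacturing Inc. (R3): 100% × 42% × 72% × 13% = 3.9312% of Talon Capital LLC.
Aggregating (R2): 12.8898% + 3.9312% = 16.821%.

16.821%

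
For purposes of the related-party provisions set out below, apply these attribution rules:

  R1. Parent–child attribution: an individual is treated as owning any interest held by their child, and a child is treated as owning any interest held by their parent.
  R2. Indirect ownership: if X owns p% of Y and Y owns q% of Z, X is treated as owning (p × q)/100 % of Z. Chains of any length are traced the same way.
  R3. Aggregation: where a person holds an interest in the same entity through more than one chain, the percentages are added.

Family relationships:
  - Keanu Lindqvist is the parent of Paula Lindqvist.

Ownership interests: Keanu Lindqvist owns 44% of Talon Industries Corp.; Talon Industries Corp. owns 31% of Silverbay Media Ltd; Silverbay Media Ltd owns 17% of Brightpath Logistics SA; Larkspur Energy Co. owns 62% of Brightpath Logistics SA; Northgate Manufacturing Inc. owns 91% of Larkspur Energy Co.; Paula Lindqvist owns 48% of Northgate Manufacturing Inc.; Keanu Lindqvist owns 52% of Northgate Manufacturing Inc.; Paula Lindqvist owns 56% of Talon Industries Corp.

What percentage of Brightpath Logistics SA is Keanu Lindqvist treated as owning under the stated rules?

By parent–child attribution (R1), Keanu Lindqvist is treated as also owning Paula Lindqvist's interest in Talon Industries Corp, giving 44% + 56% = 100%.
By parent–child attribution (R1), Keanu Lindqvist is treated as also owning Paula Lindqvist's interest in Northgate Manufacturing Inc, giving 52% + 48% = 100%.
Chain via Talon Industries Corp. → Silverbay Media Ltd (R2): 100% × 31% × 17% = 5.27% of Brightpath Logistics SA.
Chain via Northgate Manufacturing Inc. → Larkspur Energy Co. (R2): 100% × 91% × 62% = 56.42% of Brightpath Logistics SA.
Aggregating (R3): 5.27% + 56.42% = 61.69%.

61.69%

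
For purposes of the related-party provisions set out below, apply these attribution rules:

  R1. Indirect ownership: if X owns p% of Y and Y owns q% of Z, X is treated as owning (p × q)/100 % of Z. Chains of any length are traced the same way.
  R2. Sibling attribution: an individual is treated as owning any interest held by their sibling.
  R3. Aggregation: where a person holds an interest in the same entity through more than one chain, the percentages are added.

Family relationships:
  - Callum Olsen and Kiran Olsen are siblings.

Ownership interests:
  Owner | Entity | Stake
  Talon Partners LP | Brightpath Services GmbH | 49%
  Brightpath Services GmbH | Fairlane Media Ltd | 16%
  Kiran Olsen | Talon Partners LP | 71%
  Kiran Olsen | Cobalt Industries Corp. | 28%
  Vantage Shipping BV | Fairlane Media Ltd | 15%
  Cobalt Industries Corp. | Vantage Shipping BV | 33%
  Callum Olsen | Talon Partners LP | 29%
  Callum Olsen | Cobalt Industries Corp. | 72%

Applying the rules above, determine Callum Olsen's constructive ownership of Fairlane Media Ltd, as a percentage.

By sibling attribution (R2), Callum Olsen is treated as also owning Kiran Olsen's interest in Talon Partners LP, giving 29% + 71% = 100%.
By sibling attribution (R2), Callum Olsen is treated as also owning Kiran Olsen's interest in Cobalt Industries Corp, giving 72% + 28% = 100%.
Chain via Talon Partners LP → Brightpath Services GmbH (R1): 100% × 49% × 16% = 7.84% of Fairlane Media Ltd.
Chain via Cobalt Industries Corp. → Vantage Shipping BV (R1): 100% × 33% × 15% = 4.95% of Fairlane Media Ltd.
Aggregating (R3): 7.84% + 4.95% = 12.79%.

12.79%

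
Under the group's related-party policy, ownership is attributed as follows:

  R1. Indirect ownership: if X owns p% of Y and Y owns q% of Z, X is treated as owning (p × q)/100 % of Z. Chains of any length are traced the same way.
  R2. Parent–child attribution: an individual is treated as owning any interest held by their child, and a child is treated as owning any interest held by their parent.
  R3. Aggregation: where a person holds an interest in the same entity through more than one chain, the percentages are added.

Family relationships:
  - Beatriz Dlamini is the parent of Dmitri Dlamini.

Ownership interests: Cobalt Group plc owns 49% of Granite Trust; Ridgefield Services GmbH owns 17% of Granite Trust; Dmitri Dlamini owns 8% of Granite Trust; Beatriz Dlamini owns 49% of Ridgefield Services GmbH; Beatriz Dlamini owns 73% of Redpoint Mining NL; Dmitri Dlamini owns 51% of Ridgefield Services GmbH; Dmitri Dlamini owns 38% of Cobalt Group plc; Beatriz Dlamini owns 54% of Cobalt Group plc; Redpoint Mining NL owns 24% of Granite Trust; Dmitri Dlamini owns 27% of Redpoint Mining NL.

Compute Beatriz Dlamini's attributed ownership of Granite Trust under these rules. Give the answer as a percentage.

94.08%

By parent–child attribution (R2), Beatriz Dlamini is treated as also owning Dmitri Dlamini's interest in Cobalt Group plc, giving 54% + 38% = 92%.
By parent–child attribution (R2), Beatriz Dlamini is treated as also owning Dmitri Dlamini's interest in Redpoint Mining NL, giving 73% + 27% = 100%.
By parent–child attribution (R2), Beatriz Dlamini is treated as also owning Dmitri Dlamini's interest in Ridgefield Services GmbH, giving 49% + 51% = 100%.
By parent–child attribution (R2), Beatriz Dlamini is treated as owning Dmitri Dlamini's 8% interest in Granite Trust.
Chain via Cobalt Group plc (R1): 92% × 49% = 45.08% of Granite Trust.
Chain via Redpoint Mining NL (R1): 100% × 24% = 24% of Granite Trust.
Chain via Ridgefield Services GmbH (R1): 100% × 17% = 17% of Granite Trust.
Direct interest in Granite Trust: 8%.
Aggregating (R3): 45.08% + 24% + 17% + 8% = 94.08%.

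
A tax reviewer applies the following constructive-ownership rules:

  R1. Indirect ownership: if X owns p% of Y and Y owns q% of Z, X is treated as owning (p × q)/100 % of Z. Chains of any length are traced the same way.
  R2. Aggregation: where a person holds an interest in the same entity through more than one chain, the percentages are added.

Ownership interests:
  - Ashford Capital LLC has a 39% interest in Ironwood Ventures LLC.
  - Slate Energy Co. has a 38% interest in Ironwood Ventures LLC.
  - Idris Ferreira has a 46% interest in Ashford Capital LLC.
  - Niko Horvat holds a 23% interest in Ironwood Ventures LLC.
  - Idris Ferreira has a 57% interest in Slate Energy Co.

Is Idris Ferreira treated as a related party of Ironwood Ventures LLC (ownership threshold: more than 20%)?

Yes

Chain via Ashford Capital LLC (R1): 46% × 39% = 17.94% of Ironwood Ventures LLC.
Chain via Slate Energy Co. (R1): 57% × 38% = 21.66% of Ironwood Ventures LLC.
Aggregating (R2): 17.94% + 21.66% = 39.6%.
39.6% exceeds the 20% threshold, so Idris is a related party to Ironwood Ventures LLC.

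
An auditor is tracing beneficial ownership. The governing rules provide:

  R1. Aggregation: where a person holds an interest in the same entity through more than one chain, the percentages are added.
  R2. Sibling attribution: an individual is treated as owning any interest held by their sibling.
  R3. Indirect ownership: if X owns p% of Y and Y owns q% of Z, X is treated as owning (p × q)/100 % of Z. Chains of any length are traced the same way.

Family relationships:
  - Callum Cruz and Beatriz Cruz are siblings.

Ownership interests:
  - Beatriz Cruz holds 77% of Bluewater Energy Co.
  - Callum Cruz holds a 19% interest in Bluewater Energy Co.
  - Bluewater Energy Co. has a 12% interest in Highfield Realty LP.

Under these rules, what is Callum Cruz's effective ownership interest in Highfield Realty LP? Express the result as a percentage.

By sibling attribution (R2), Callum Cruz is treated as also owning Beatriz Cruz's interest in Bluewater Energy Co, giving 19% + 77% = 96%.
Chain via Bluewater Energy Co. (R3): 96% × 12% = 11.52% of Highfield Realty LP.

11.52%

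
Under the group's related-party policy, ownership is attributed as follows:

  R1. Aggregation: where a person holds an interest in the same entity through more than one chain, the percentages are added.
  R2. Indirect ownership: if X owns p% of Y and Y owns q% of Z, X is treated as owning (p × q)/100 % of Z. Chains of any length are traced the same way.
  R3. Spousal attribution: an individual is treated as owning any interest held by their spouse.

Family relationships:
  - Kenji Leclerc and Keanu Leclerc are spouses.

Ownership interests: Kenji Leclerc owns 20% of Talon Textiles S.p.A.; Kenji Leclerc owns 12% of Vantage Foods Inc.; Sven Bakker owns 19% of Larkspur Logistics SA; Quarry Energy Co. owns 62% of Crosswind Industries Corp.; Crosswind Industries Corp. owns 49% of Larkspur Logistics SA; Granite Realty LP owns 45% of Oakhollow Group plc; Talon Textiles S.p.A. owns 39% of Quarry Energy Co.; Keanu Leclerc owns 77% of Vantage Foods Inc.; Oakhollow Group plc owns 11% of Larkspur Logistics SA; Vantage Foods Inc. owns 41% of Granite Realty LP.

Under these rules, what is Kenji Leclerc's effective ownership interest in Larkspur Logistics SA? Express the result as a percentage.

4.175895%

By spousal attribution (R3), Kenji Leclerc is treated as also owning Keanu Leclerc's interest in Vantage Foods Inc, giving 12% + 77% = 89%.
Chain via Talon Textiles S.p.A. → Quarry Energy Co. → Crosswind Industries Corp. (R2): 20% × 39% × 62% × 49% = 2.36964% of Larkspur Logistics SA.
Chain via Vantage Foods Inc. → Granite Realty LP → Oakhollow Group plc (R2): 89% × 41% × 45% × 11% = 1.806255% of Larkspur Logistics SA.
Aggregating (R1): 2.36964% + 1.806255% = 4.175895%.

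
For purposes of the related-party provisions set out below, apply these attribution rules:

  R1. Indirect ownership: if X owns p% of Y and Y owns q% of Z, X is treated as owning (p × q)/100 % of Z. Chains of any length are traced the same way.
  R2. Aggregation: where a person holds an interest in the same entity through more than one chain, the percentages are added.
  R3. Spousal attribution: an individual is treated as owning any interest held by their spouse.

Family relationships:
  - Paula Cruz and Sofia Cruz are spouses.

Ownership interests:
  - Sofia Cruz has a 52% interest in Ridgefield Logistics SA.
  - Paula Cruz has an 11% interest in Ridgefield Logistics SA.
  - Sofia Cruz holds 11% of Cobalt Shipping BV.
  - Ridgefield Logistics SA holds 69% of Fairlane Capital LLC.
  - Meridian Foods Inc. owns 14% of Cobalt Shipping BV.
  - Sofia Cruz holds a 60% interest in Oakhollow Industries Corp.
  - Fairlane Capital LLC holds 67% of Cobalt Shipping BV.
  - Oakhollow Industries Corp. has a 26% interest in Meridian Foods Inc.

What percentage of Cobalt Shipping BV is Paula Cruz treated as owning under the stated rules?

42.3089%

By spousal attribution (R3), Paula Cruz is treated as also owning Sofia Cruz's interest in Ridgefield Logistics SA, giving 11% + 52% = 63%.
By spousal attribution (R3), Paula Cruz is treated as owning Sofia Cruz's 60% interest in Oakhollow Industries Corp.
By spousal attribution (R3), Paula Cruz is treated as owning Sofia Cruz's 11% interest in Cobalt Shipping BV.
Chain via Ridgefield Logistics SA → Fairlane Capital LLC (R1): 63% × 69% × 67% = 29.1249% of Cobalt Shipping BV.
Chain via Oakhollow Industries Corp. → Meridian Foods Inc. (R1): 60% × 26% × 14% = 2.184% of Cobalt Shipping BV.
Direct interest in Cobalt Shipping BV: 11%.
Aggregating (R2): 29.1249% + 2.184% + 11% = 42.3089%.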